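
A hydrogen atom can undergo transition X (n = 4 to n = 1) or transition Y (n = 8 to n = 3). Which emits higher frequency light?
4 → 1

Calculate the energy for each transition:

Transition 4 → 1:
ΔE₁ = |E_1 - E_4| = |-13.6057/1² - (-13.6057/4²)|
ΔE₁ = |-13.60570000000 - (-0.85035625000)| = 12.75534375 eV

Transition 8 → 3:
ΔE₂ = |E_3 - E_8| = |-13.6057/3² - (-13.6057/8²)|
ΔE₂ = |-1.51174444444 - (-0.21258906250)| = 1.29915538 eV

Since 12.75534375 eV > 1.29915538 eV, the transition 4 → 1 emits the more energetic photon.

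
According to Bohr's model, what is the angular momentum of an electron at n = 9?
9.49e-34 J·s (or 9ℏ)

In the Bohr model, angular momentum is quantized:
L = nℏ

where ℏ = h/(2π) = 1.0546e-34 J·s

For n = 9:
L = 9 × 1.0546e-34 J·s
L = 9.49e-34 J·s

This can also be written as L = 9ℏ.
The angular momentum is an integer multiple of the reduced Planck constant.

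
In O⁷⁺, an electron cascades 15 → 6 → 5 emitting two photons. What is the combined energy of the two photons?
30.960526 eV

The energy levels of O⁷⁺ are E_n = -13.6057 × 8² / n² eV.

First transition (15 → 6):
ΔE₁ = |E_6 - E_15|
ΔE₁ = |-24.187911111111 - (-3.870065777778)| = 20.317845333 eV

Second transition (6 → 5):
ΔE₂ = |E_5 - E_6|
ΔE₂ = |-34.830592000000 - (-24.187911111111)| = 10.642680889 eV

Total energy released:
E_total = ΔE₁ + ΔE₂ = 20.317845333 + 10.642680889 = 30.960526 eV

Note: This equals the direct transition 15 → 5: 30.960526 eV ✓
Energy is conserved regardless of the path taken.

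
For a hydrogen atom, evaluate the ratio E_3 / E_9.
9.00

Using E_n = -13.6057 Z² / n² eV with Z = 1:

E_3 = -13.6057 / 3² = -13.6057 / 9 = -1.51174444 eV
E_9 = -13.6057 / 9² = -13.6057 / 81 = -0.16797160 eV

The ratio is:
E_3/E_9 = (-1.51174444) / (-0.16797160)
E_3/E_9 = (-13.6057/9) / (-13.6057/81)
E_3/E_9 = 81/9
E_3/E_9 = 9.00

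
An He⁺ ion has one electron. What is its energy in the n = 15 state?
-0.242 eV

For hydrogen-like ions, the energy levels scale with Z²:
E_n = -13.6057 Z² / n² eV

For He⁺ (Z = 2) at n = 15:
E_15 = -13.6057 × 2² / 15²
E_15 = -13.6057 × 4 / 225
E_15 = -54.4228 / 225
E_15 = -0.242 eV

The energy is 4 times more negative than hydrogen at the same n due to the stronger nuclear charge.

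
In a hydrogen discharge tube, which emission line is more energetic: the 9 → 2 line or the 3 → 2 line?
9 → 2

Calculate the energy for each transition:

Transition 9 → 2:
ΔE₁ = |E_2 - E_9| = |-13.6057/2² - (-13.6057/9²)|
ΔE₁ = |-3.4014250000 - (-0.1679716049)| = 3.2334534 eV

Transition 3 → 2:
ΔE₂ = |E_2 - E_3| = |-13.6057/2² - (-13.6057/3²)|
ΔE₂ = |-3.4014250000 - (-1.5117444444)| = 1.8896806 eV

Since 3.2334534 eV > 1.8896806 eV, the transition 9 → 2 emits the more energetic photon.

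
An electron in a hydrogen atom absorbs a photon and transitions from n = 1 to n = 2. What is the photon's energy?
10.204 eV

The energy levels of a hydrogen-like atom are E_n = -13.6057 eV / n².

Energy at n = 1: E_1 = -13.6057 / 1² = -13.605700 eV
Energy at n = 2: E_2 = -13.6057 / 2² = -3.401425 eV

The excitation energy is the difference:
ΔE = E_2 - E_1
ΔE = -3.401425 - (-13.605700)
ΔE = 10.204 eV

Since this is positive, energy must be absorbed (photon absorption).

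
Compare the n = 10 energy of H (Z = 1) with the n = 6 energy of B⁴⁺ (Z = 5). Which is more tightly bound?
B⁴⁺ at n = 6 (E = -9.45 eV)

Using E_n = -13.6057 Z² / n² eV:

H (Z = 1) at n = 10:
E = -13.6057 × 1² / 10² = -13.6057 × 1 / 100 = -0.13606 eV

B⁴⁺ (Z = 5) at n = 6:
E = -13.6057 × 5² / 6² = -13.6057 × 25 / 36 = -9.44840 eV

Since -9.44840 eV < -0.13606 eV,
B⁴⁺ at n = 6 is more tightly bound (requires more energy to ionize).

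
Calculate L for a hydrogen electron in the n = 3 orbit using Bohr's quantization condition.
3.1637e-34 J·s (or 3ℏ)

In the Bohr model, angular momentum is quantized:
L = nℏ

where ℏ = h/(2π) = 1.054572e-34 J·s

For n = 3:
L = 3 × 1.054572e-34 J·s
L = 3.1637e-34 J·s

This can also be written as L = 3ℏ.
The angular momentum is an integer multiple of the reduced Planck constant.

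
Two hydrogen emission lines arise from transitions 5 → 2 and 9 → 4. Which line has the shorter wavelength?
5 → 2

Calculate the energy for each transition:

Transition 5 → 2:
ΔE₁ = |E_2 - E_5| = |-13.6057/2² - (-13.6057/5²)|
ΔE₁ = |-3.401425000000 - (-0.544228000000)| = 2.857197000 eV

Transition 9 → 4:
ΔE₂ = |E_4 - E_9| = |-13.6057/4² - (-13.6057/9²)|
ΔE₂ = |-0.850356250000 - (-0.167971604938)| = 0.682384645 eV

Since 2.857197000 eV > 0.682384645 eV, the transition 5 → 2 emits the more energetic photon.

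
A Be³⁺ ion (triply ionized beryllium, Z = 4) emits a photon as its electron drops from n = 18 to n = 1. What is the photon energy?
217.0193 eV

The energy levels are E_n = -13.6057 Z² eV / n².

Energy at n = 18: E_18 = -13.6057 × 4² / 18² = -0.6718864 eV
Energy at n = 1: E_1 = -13.6057 × 4² / 1² = -217.6912000 eV

For emission (electron falling to lower state), the photon energy is:
E_photon = E_18 - E_1 = |-0.6718864 - (-217.6912000)|
E_photon = 217.0193 eV

This energy is carried away by the emitted photon.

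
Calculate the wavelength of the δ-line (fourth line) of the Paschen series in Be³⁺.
62.792 nm

The lines of a series are numbered from the longest wavelength (smallest ΔE) outward; the fourth line is the transition from n = n_f + 4 to n_f.
The Paschen series has all transitions ending at n_f = 3.

For Be³⁺ (Z = 4), the fourth line (δ-line) is the jump from n = 7 to n = 3:
E_7 = -13.6057 × 4² / 7² = -4.44268 eV
E_3 = -13.6057 × 4² / 3² = -24.18791 eV
ΔE = E_7 - E_3 = 19.74523 eV

λ = hc/E = 1239.84 eV·nm / 19.74523 eV
λ = 62.792 nm

This is the δ-line of the Paschen series in Be³⁺.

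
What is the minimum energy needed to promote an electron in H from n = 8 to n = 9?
0.04 eV

The energy levels of a hydrogen-like atom are E_n = -13.6057 eV / n².

Energy at n = 8: E_8 = -13.6057 / 8² = -0.21259 eV
Energy at n = 9: E_9 = -13.6057 / 9² = -0.16797 eV

The excitation energy is the difference:
ΔE = E_9 - E_8
ΔE = -0.16797 - (-0.21259)
ΔE = 0.04 eV

Since this is positive, energy must be absorbed (photon absorption).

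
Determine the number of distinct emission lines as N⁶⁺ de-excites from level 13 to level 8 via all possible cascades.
15

The electron can occupy levels n = 8, 9, ..., 13 during de-excitation — that is m = 13 - 8 + 1 = 6 distinct levels.

The number of distinct spectral lines equals the number of ways to choose 2 of these m levels (each pair gives one possible emission transition):

Number of lines = m(m-1)/2 = 6×5/2 = 15

These correspond to all possible transitions between the 6 levels:
13 → 12, 13 → 11, 13 → 10, 13 → 9, 13 → 8, 12 → 11, 12 → 10, 12 → 9...

Each transition produces a photon with a unique energy (and thus wavelength). This count does not depend on Z.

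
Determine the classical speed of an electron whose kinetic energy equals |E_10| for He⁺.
4.375e+05 m/s (or 0.15% of c)

The binding energy at n = 10 for He⁺ is:
E_10 = -13.6057 × 2²/10² = -0.5442280 eV
|E_10| = 0.5442280 eV

Convert to Joules:
KE = 0.5442280 eV × (1.602177 × 10⁻¹⁹ J/eV) = 8.71950e-20 J

Using KE = ½mv²:
v = √(2·KE/m_e)
v = √(2 × 8.71950e-20 J / 9.10938 × 10⁻³¹ kg)
v = 4.375e+05 m/s

This is approximately 0.15% the speed of light.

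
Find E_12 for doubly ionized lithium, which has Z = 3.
-0.8504 eV

For hydrogen-like ions, the energy levels scale with Z²:
E_n = -13.6057 Z² / n² eV

For Li²⁺ (Z = 3) at n = 12:
E_12 = -13.6057 × 3² / 12²
E_12 = -13.6057 × 9 / 144
E_12 = -122.4513 / 144
E_12 = -0.8504 eV

The energy is 9 times more negative than hydrogen at the same n due to the stronger nuclear charge.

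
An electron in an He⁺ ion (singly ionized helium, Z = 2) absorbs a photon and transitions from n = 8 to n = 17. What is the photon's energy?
0.66 eV

The energy levels of a hydrogen-like atom are E_n = -13.6057 Z² eV / n².

Energy at n = 8: E_8 = -13.6057 × 2² / 8² = -0.85036 eV
Energy at n = 17: E_17 = -13.6057 × 2² / 17² = -0.18831 eV

The excitation energy is the difference:
ΔE = E_17 - E_8
ΔE = -0.18831 - (-0.85036)
ΔE = 0.66 eV

Since this is positive, energy must be absorbed (photon absorption).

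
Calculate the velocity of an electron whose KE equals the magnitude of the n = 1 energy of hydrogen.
2.1877e+06 m/s (or 0.72974% of c)

The binding energy at n = 1 for hydrogen is:
E_1 = -13.6057/1² = -13.6057000 eV
|E_1| = 13.6057000 eV

Convert to Joules:
KE = 13.6057000 eV × (1.602177 × 10⁻¹⁹ J/eV) = 2.179874e-18 J

Using KE = ½mv²:
v = √(2·KE/m_e)
v = √(2 × 2.179874e-18 J / 9.10938 × 10⁻³¹ kg)
v = 2.1877e+06 m/s

This is approximately 0.72974% the speed of light.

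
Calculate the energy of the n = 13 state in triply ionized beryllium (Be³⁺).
-1.28811 eV

For hydrogen-like ions, the energy levels scale with Z²:
E_n = -13.6057 Z² / n² eV

For Be³⁺ (Z = 4) at n = 13:
E_13 = -13.6057 × 4² / 13²
E_13 = -13.6057 × 16 / 169
E_13 = -217.6912 / 169
E_13 = -1.28811 eV

The energy is 16 times more negative than hydrogen at the same n due to the stronger nuclear charge.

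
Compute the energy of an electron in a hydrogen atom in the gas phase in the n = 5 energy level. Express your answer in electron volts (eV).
-0.5442 eV

The energy levels of a hydrogen-like atom are given by:
E_n = -13.6057 eV / n²

For n = 5:
E_5 = -13.6057 eV / 5²
E_5 = -13.6057 eV / 25
E_5 = -0.5442 eV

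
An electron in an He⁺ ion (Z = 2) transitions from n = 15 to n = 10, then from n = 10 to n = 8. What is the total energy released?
0.608 eV

The energy levels of He⁺ are E_n = -13.6057 × 2² / n² eV.

First transition (15 → 10):
ΔE₁ = |E_10 - E_15|
ΔE₁ = |-0.544228000 - (-0.241879111)| = 0.302349 eV

Second transition (10 → 8):
ΔE₂ = |E_8 - E_10|
ΔE₂ = |-0.850356250 - (-0.544228000)| = 0.306128 eV

Total energy released:
E_total = ΔE₁ + ΔE₂ = 0.302349 + 0.306128 = 0.608 eV

Note: This equals the direct transition 15 → 8: 0.608 eV ✓
Energy is conserved regardless of the path taken.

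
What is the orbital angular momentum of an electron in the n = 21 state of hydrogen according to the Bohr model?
2.215e-33 J·s (or 21ℏ)

In the Bohr model, angular momentum is quantized:
L = nℏ

where ℏ = h/(2π) = 1.05457e-34 J·s

For n = 21:
L = 21 × 1.05457e-34 J·s
L = 2.215e-33 J·s

This can also be written as L = 21ℏ.
The angular momentum is an integer multiple of the reduced Planck constant.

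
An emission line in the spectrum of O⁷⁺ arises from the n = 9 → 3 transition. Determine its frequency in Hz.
2.07951e+16 Hz

First, find the transition energy:
E_9 = -13.6057 × 8² / 9² = -10.7501827 eV
E_3 = -13.6057 × 8² / 3² = -96.7516444 eV
|ΔE| = |E_3 - E_9| = 86.0014617 eV

Convert to Joules: E = 86.0014617 eV × (1.602177 × 10⁻¹⁹ J/eV) = 1.3778956e-17 J

Using E = hf:
f = E/h = 1.3778956e-17 J / (6.62607 × 10⁻³⁴ J·s)
f = 2.07951e+16 Hz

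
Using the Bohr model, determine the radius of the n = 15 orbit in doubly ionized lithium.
3.968829 nm (or 39.688291 Å)

The Bohr radius formula is:
r_n = n² a₀ / Z

where a₀ = 0.052917721 nm is the Bohr radius.

For Li²⁺ (Z = 3) at n = 15:
r_15 = 15² × 0.052917721 nm / 3
r_15 = 225 × 0.052917721 nm / 3
r_15 = 11.9064872 nm / 3
r_15 = 3.968829 nm

The electron orbits at approximately 3.968829 nm from the nucleus.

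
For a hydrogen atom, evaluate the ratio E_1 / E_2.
4.0000

Using E_n = -13.6057 Z² / n² eV with Z = 1:

E_1 = -13.6057 / 1² = -13.6057 / 1 = -13.6057000000 eV
E_2 = -13.6057 / 2² = -13.6057 / 4 = -3.4014250000 eV

The ratio is:
E_1/E_2 = (-13.6057000000) / (-3.4014250000)
E_1/E_2 = (-13.6057/1) / (-13.6057/4)
E_1/E_2 = 4/1
E_1/E_2 = 4.0000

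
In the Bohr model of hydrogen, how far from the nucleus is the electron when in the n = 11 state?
6.4030 nm (or 64.0304 Å)

The Bohr radius formula is:
r_n = n² a₀ / Z

where a₀ = 0.0529177 nm is the Bohr radius.

For H (Z = 1) at n = 11:
r_11 = 11² × 0.0529177 nm / 1
r_11 = 121 × 0.0529177 nm / 1
r_11 = 6.40304 nm / 1
r_11 = 6.4030 nm

The electron orbits at approximately 6.4030 nm from the nucleus.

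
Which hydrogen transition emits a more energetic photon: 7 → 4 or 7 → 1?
7 → 1

Calculate the energy for each transition:

Transition 7 → 4:
ΔE₁ = |E_4 - E_7| = |-13.6057/4² - (-13.6057/7²)|
ΔE₁ = |-0.850356250 - (-0.277667347)| = 0.572689 eV

Transition 7 → 1:
ΔE₂ = |E_1 - E_7| = |-13.6057/1² - (-13.6057/7²)|
ΔE₂ = |-13.605700000 - (-0.277667347)| = 13.328033 eV

Since 13.328033 eV > 0.572689 eV, the transition 7 → 1 emits the more energetic photon.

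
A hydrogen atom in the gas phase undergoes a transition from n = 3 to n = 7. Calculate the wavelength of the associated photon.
1004.6698 nm

First, find the transition energy using E_n = -13.6057 / n² eV:
E_3 = -13.6057 / 3² = -1.511744444 eV
E_7 = -13.6057 / 7² = -0.277667347 eV

Photon energy: |ΔE| = |E_7 - E_3| = 1.234077097 eV

Convert to wavelength using E = hc/λ with hc = 1239.84 eV·nm:
λ = hc/E = 1239.84 eV·nm / 1.234077097 eV
λ = 1004.6698 nm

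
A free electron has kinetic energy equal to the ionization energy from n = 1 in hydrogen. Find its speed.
2.18769e+06 m/s (or 0.72974% of c)

The binding energy at n = 1 for hydrogen is:
E_1 = -13.6057/1² = -13.6057000 eV
|E_1| = 13.6057000 eV

Convert to Joules:
KE = 13.6057000 eV × (1.602177 × 10⁻¹⁹ J/eV) = 2.1798740e-18 J

Using KE = ½mv²:
v = √(2·KE/m_e)
v = √(2 × 2.1798740e-18 J / 9.10938 × 10⁻³¹ kg)
v = 2.18769e+06 m/s

This is approximately 0.72974% the speed of light.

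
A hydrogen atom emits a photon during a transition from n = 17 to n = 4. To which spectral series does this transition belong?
Brackett series

The spectral series in hydrogen are named based on the final (lower) energy level:
- Lyman series: n_final = 1 (ultraviolet)
- Balmer series: n_final = 2 (visible/near-UV)
- Paschen series: n_final = 3 (infrared)
- Brackett series: n_final = 4 (infrared)
- Pfund series: n_final = 5 (far infrared)

Since this transition ends at n = 4, it belongs to the Brackett series.

For reference, this 17 → 4 line has photon energy
ΔE = 13.6057 eV × (1/4² - 1/17²) = 0.80327770 eV,
corresponding to wavelength λ = hc/ΔE = 1239.84 eV·nm / 0.80327770 eV = 1543.48 nm in the infrared region.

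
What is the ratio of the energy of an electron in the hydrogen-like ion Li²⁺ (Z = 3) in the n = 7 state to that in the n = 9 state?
1.653061

Using E_n = -13.6057 Z² / n² eV with Z = 3:

E_7 = -13.6057 × 3² / 7² = -122.4513 / 49 = -2.499006122449 eV
E_9 = -13.6057 × 3² / 9² = -122.4513 / 81 = -1.511744444444 eV

The ratio is:
E_7/E_9 = (-2.499006122449) / (-1.511744444444)
E_7/E_9 = (-122.4513/49) / (-122.4513/81)
E_7/E_9 = 81/49
E_7/E_9 = 1.653061
(Note: the Z² factors cancel in the ratio.)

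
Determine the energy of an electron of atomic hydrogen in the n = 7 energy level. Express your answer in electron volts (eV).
-0.28 eV

The energy levels of a hydrogen-like atom are given by:
E_n = -13.6057 eV / n²

For n = 7:
E_7 = -13.6057 eV / 7²
E_7 = -13.6057 eV / 49
E_7 = -0.28 eV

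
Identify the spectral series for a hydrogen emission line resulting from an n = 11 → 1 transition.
Lyman series

The spectral series in hydrogen are named based on the final (lower) energy level:
- Lyman series: n_final = 1 (ultraviolet)
- Balmer series: n_final = 2 (visible/near-UV)
- Paschen series: n_final = 3 (infrared)
- Brackett series: n_final = 4 (infrared)
- Pfund series: n_final = 5 (far infrared)

Since this transition ends at n = 1, it belongs to the Lyman series.

For reference, this 11 → 1 line has photon energy
ΔE = 13.6057 eV × (1/1² - 1/11²) = 13.493256 eV,
corresponding to wavelength λ = hc/ΔE = 1239.84 eV·nm / 13.493256 eV = 91.8859 nm in the ultraviolet region.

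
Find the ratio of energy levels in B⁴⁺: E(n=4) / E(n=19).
22.5625

Using E_n = -13.6057 Z² / n² eV with Z = 5:

E_4 = -13.6057 × 5² / 4² = -340.1425 / 16 = -21.2589062500 eV
E_19 = -13.6057 × 5² / 19² = -340.1425 / 361 = -0.9422229917 eV

The ratio is:
E_4/E_19 = (-21.2589062500) / (-0.9422229917)
E_4/E_19 = (-340.1425/16) / (-340.1425/361)
E_4/E_19 = 361/16
E_4/E_19 = 22.5625
(Note: the Z² factors cancel in the ratio.)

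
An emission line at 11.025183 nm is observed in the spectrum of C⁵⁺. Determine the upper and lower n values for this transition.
n = 7 → n = 2

First, find the photon energy from the wavelength (hc = 1239.84 eV·nm):
E = hc/λ = 1239.84 eV·nm / 11.025183 nm = 112.45528 eV

The energy levels of C⁵⁺ satisfy E_n = -13.6057 × 6² / n² eV, so an emission n_i → n_f releases
ΔE = 13.6057 × 6² × (1/n_f² − 1/n_i²) eV.

Setting ΔE equal to the photon energy:
1/n_f² − 1/n_i² = 112.45528 / (13.6057 × 6²) = 0.22959185

Since 1/n_i² must be positive, we need 1/n_f² > 0.22959185, i.e. n_f ≤ 2. For each allowed n_f, solve n_i = (1/n_f² − 0.22959185)^(−1/2) and check whether it is a whole number:
  n_f = 1: 1/n_i² = 1.00000000 − 0.22959185 = 0.77040815 → n_i = 1.139  (not an integer) ✗
  n_f = 2: 1/n_i² = 0.25000000 − 0.22959185 = 0.02040815 → n_i = 7.000  → integer, n_i = 7 ✓

Only n_f = 2 gives an integer upper level, n_i = 7.

The transition is from n = 7 to n = 2 (emission).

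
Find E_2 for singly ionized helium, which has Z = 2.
-13.61 eV

For hydrogen-like ions, the energy levels scale with Z²:
E_n = -13.6057 Z² / n² eV

For He⁺ (Z = 2) at n = 2:
E_2 = -13.6057 × 2² / 2²
E_2 = -13.6057 × 4 / 4
E_2 = -54.4228 / 4
E_2 = -13.61 eV

The energy is 4 times more negative than hydrogen at the same n due to the stronger nuclear charge.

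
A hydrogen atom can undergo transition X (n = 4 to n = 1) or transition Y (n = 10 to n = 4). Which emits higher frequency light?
4 → 1

Calculate the energy for each transition:

Transition 4 → 1:
ΔE₁ = |E_1 - E_4| = |-13.6057/1² - (-13.6057/4²)|
ΔE₁ = |-13.60570000000 - (-0.85035625000)| = 12.75534375 eV

Transition 10 → 4:
ΔE₂ = |E_4 - E_10| = |-13.6057/4² - (-13.6057/10²)|
ΔE₂ = |-0.85035625000 - (-0.13605700000)| = 0.71429925 eV

Since 12.75534375 eV > 0.71429925 eV, the transition 4 → 1 emits the more energetic photon.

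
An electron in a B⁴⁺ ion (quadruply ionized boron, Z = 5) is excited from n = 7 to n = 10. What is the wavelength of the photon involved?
350.2117 nm

First, find the transition energy using E_n = -13.6057 Z² / n² eV:
E_7 = -13.6057 × 5² / 7² = -6.94168367 eV
E_10 = -13.6057 × 5² / 10² = -3.40142500 eV

Photon energy: |ΔE| = |E_10 - E_7| = 3.54025867 eV

Convert to wavelength using E = hc/λ with hc = 1239.84 eV·nm:
λ = hc/E = 1239.84 eV·nm / 3.54025867 eV
λ = 350.2117 nm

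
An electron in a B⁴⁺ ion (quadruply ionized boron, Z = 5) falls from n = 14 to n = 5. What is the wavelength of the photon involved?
104.45 nm

First, find the transition energy using E_n = -13.6057 Z² / n² eV:
E_14 = -13.6057 × 5² / 14² = -1.73542 eV
E_5 = -13.6057 × 5² / 5² = -13.60570 eV

Photon energy: |ΔE| = |E_5 - E_14| = 11.87028 eV

Convert to wavelength using E = hc/λ with hc = 1239.84 eV·nm:
λ = hc/E = 1239.84 eV·nm / 11.87028 eV
λ = 104.45 nm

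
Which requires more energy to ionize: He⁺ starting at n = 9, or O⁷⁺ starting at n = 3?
O⁷⁺ at n = 3 (E = -96.75 eV)

Using E_n = -13.6057 Z² / n² eV:

He⁺ (Z = 2) at n = 9:
E = -13.6057 × 2² / 9² = -13.6057 × 4 / 81 = -0.67189 eV

O⁷⁺ (Z = 8) at n = 3:
E = -13.6057 × 8² / 3² = -13.6057 × 64 / 9 = -96.75164 eV

Since -96.75164 eV < -0.67189 eV,
O⁷⁺ at n = 3 is more tightly bound (requires more energy to ionize).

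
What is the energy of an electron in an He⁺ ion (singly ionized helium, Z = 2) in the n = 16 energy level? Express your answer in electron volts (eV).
-0.213 eV

The energy levels of a hydrogen-like atom are given by:
E_n = -13.6057 Z² / n² eV  (with Z = 2 for He⁺)

For n = 16:
E_16 = -13.6057 × 2² / 16²
E_16 = -13.6057 × 4 / 256
E_16 = -0.213 eV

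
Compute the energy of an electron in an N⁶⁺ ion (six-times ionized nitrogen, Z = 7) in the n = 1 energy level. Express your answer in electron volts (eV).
-666.6793 eV

The energy levels of a hydrogen-like atom are given by:
E_n = -13.6057 Z² / n² eV  (with Z = 7 for N⁶⁺)

For n = 1:
E_1 = -13.6057 × 7² / 1²
E_1 = -13.6057 × 49 / 1
E_1 = -666.6793 eV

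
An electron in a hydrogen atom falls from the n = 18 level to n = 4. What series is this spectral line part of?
Brackett series

The spectral series in hydrogen are named based on the final (lower) energy level:
- Lyman series: n_final = 1 (ultraviolet)
- Balmer series: n_final = 2 (visible/near-UV)
- Paschen series: n_final = 3 (infrared)
- Brackett series: n_final = 4 (infrared)
- Pfund series: n_final = 5 (far infrared)

Since this transition ends at n = 4, it belongs to the Brackett series.

For reference, this 18 → 4 line has photon energy
ΔE = 13.6057 eV × (1/4² - 1/18²) = 0.808363349 eV,
corresponding to wavelength λ = hc/ΔE = 1239.84 eV·nm / 0.808363349 eV = 1533.766 nm in the infrared region.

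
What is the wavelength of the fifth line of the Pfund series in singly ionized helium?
759.387610 nm

The lines of a series are numbered from the longest wavelength (smallest ΔE) outward; the fifth line is the transition from n = n_f + 5 to n_f.
The Pfund series has all transitions ending at n_f = 5.

For He⁺ (Z = 2), the fifth line (ε-line) is the jump from n = 10 to n = 5:
E_10 = -13.6057 × 2² / 10² = -0.5442280000 eV
E_5 = -13.6057 × 2² / 5² = -2.1769120000 eV
ΔE = E_10 - E_5 = 1.6326840000 eV

λ = hc/E = 1239.84 eV·nm / 1.6326840000 eV
λ = 759.387610 nm

This is the ε-line of the Pfund series in He⁺.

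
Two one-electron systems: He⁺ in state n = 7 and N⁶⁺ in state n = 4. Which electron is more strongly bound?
N⁶⁺ at n = 4 (E = -41.6675 eV)

Using E_n = -13.6057 Z² / n² eV:

He⁺ (Z = 2) at n = 7:
E = -13.6057 × 2² / 7² = -13.6057 × 4 / 49 = -1.1106694 eV

N⁶⁺ (Z = 7) at n = 4:
E = -13.6057 × 7² / 4² = -13.6057 × 49 / 16 = -41.6674563 eV

Since -41.6674563 eV < -1.1106694 eV,
N⁶⁺ at n = 4 is more tightly bound (requires more energy to ionize).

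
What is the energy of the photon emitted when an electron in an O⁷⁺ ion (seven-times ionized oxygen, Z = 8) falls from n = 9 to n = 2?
206.94 eV

The energy levels are E_n = -13.6057 Z² eV / n².

Energy at n = 9: E_9 = -13.6057 × 8² / 9² = -10.75018 eV
Energy at n = 2: E_2 = -13.6057 × 8² / 2² = -217.69120 eV

For emission (electron falling to lower state), the photon energy is:
E_photon = E_9 - E_2 = |-10.75018 - (-217.69120)|
E_photon = 206.94 eV

This energy is carried away by the emitted photon.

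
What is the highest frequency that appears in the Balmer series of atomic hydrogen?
8.2246e+14 Hz

The series limit corresponds to the transition from n = ∞ to n = 2.
This is the highest energy (shortest wavelength) transition in the Balmer series.

E_∞ = 0 eV
E_2 = -13.6057 / 2² = -3.4014250 eV

Energy at series limit:
ΔE = E_∞ - E_2 = 0 - (-3.4014250) = 3.4014250 eV
E = 3.4014250 eV × (1.602177 × 10⁻¹⁹ J/eV) = 5.449685e-19 J
f = E/h = 5.449685e-19 J / (6.62607 × 10⁻³⁴ J·s) = 8.2246e+14 Hz

This energy equals the ionization energy from the n = 2 state of hydrogen.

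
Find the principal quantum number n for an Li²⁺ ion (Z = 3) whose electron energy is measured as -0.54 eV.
n = 15

The exact energy levels follow E_n = -13.6057 Z² / n² eV with Z = 3.

The measured value (-0.54 eV) is reported to only 2 significant figures, so we must test candidate n values and see which one matches to that precision.

Candidate energies:
  n = 13:  E = -13.6057 × 3² / 13² = -0.72456 eV
  n = 14:  E = -13.6057 × 3² / 14² = -0.62475 eV
  n = 15:  E = -13.6057 × 3² / 15² = -0.54423 eV  ← matches
  n = 16:  E = -13.6057 × 3² / 16² = -0.47833 eV
  n = 17:  E = -13.6057 × 3² / 17² = -0.42371 eV

Checking against the measurement of -0.54 eV (2 sig figs), only n = 15 agrees:
E_15 = -0.54423 eV, which rounds to -0.54 eV ✓

Therefore n = 15.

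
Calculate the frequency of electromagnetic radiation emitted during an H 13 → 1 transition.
3.2704e+15 Hz

First, find the transition energy:
E_13 = -13.6057 / 13² = -0.08050710 eV
E_1 = -13.6057 / 1² = -13.60570000 eV
|ΔE| = |E_1 - E_13| = 13.52519290 eV

Convert to Joules: E = 13.52519290 eV × (1.602177 × 10⁻¹⁹ J/eV) = 2.166975e-18 J

Using E = hf:
f = E/h = 2.166975e-18 J / (6.62607 × 10⁻³⁴ J·s)
f = 3.2704e+15 Hz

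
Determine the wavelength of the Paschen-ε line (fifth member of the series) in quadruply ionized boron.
38.17 nm

The lines of a series are numbered from the longest wavelength (smallest ΔE) outward; the fifth line is the transition from n = n_f + 5 to n_f.
The Paschen series has all transitions ending at n_f = 3.

For B⁴⁺ (Z = 5), the fifth line (ε-line) is the jump from n = 8 to n = 3:
E_8 = -13.6057 × 5² / 8² = -5.3147 eV
E_3 = -13.6057 × 5² / 3² = -37.7936 eV
ΔE = E_8 - E_3 = 32.4789 eV

λ = hc/E = 1239.84 eV·nm / 32.4789 eV
λ = 38.17 nm

This is the ε-line of the Paschen series in B⁴⁺.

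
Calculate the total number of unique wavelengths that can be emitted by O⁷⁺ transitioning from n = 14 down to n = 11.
6

The electron can occupy levels n = 11, 12, ..., 14 during de-excitation — that is m = 14 - 11 + 1 = 4 distinct levels.

The number of distinct spectral lines equals the number of ways to choose 2 of these m levels (each pair gives one possible emission transition):

Number of lines = m(m-1)/2 = 4×3/2 = 6

These correspond to all possible transitions between the 4 levels:
14 → 13, 14 → 12, 14 → 11, 13 → 12, 13 → 11, 12 → 11

Each transition produces a photon with a unique energy (and thus wavelength). This count does not depend on Z.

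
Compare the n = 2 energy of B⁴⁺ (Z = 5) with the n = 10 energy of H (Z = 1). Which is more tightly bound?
B⁴⁺ at n = 2 (E = -85.035625 eV)

Using E_n = -13.6057 Z² / n² eV:

B⁴⁺ (Z = 5) at n = 2:
E = -13.6057 × 5² / 2² = -13.6057 × 25 / 4 = -85.035625000 eV

H (Z = 1) at n = 10:
E = -13.6057 × 1² / 10² = -13.6057 × 1 / 100 = -0.136057000 eV

Since -85.035625000 eV < -0.136057000 eV,
B⁴⁺ at n = 2 is more tightly bound (requires more energy to ionize).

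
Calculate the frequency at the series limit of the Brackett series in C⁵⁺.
7.40215e+15 Hz

The series limit corresponds to the transition from n = ∞ to n = 4.
This is the highest energy (shortest wavelength) transition in the Brackett series.

E_∞ = 0 eV
E_4 = -13.6057 × 6² / 4² = -30.6128250 eV

Energy at series limit:
ΔE = E_∞ - E_4 = 0 - (-30.6128250) = 30.6128250 eV
E = 30.6128250 eV × (1.602177 × 10⁻¹⁹ J/eV) = 4.9047164e-18 J
f = E/h = 4.9047164e-18 J / (6.62607 × 10⁻³⁴ J·s) = 7.40215e+15 Hz

This energy equals the ionization energy from the n = 4 state of C⁵⁺.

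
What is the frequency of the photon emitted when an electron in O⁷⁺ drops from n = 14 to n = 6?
4.7744e+15 Hz

First, find the transition energy:
E_14 = -13.6057 × 8² / 14² = -4.442678 eV
E_6 = -13.6057 × 8² / 6² = -24.187911 eV
|ΔE| = |E_6 - E_14| = 19.745233 eV

Convert to Joules: E = 19.745233 eV × (1.602177 × 10⁻¹⁹ J/eV) = 3.163536e-18 J

Using E = hf:
f = E/h = 3.163536e-18 J / (6.62607 × 10⁻³⁴ J·s)
f = 4.7744e+15 Hz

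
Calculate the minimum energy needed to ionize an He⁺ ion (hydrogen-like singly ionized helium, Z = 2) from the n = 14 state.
0.27767 eV

The ionization energy is the energy needed to remove the electron completely (n → ∞).

For a hydrogen-like ion with Z = 2, E_n = -13.6057 Z² / n² eV.

At n = 14: E_14 = -13.6057 × 2² / 14² = -0.27766735 eV
At n = ∞: E_∞ = 0 eV

Ionization energy = E_∞ - E_14 = 0 - (-0.27766735) = 0.27766735 eV
Ionization energy ≈ 0.27767 eV

This is also called the binding energy of the electron in state n = 14.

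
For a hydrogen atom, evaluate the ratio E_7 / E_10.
2.041

Using E_n = -13.6057 Z² / n² eV with Z = 1:

E_7 = -13.6057 / 7² = -13.6057 / 49 = -0.277667347 eV
E_10 = -13.6057 / 10² = -13.6057 / 100 = -0.136057000 eV

The ratio is:
E_7/E_10 = (-0.277667347) / (-0.136057000)
E_7/E_10 = (-13.6057/49) / (-13.6057/100)
E_7/E_10 = 100/49
E_7/E_10 = 2.041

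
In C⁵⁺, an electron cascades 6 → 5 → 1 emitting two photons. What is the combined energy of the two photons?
476.20 eV

The energy levels of C⁵⁺ are E_n = -13.6057 × 6² / n² eV.

First transition (6 → 5):
ΔE₁ = |E_5 - E_6|
ΔE₁ = |-19.59220800 - (-13.60570000)| = 5.98651 eV

Second transition (5 → 1):
ΔE₂ = |E_1 - E_5|
ΔE₂ = |-489.80520000 - (-19.59220800)| = 470.21299 eV

Total energy released:
E_total = ΔE₁ + ΔE₂ = 5.98651 + 470.21299 = 476.20 eV

Note: This equals the direct transition 6 → 1: 476.20 eV ✓
Energy is conserved regardless of the path taken.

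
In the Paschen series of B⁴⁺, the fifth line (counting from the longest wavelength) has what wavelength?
38.17 nm

The lines of a series are numbered from the longest wavelength (smallest ΔE) outward; the fifth line is the transition from n = n_f + 5 to n_f.
The Paschen series has all transitions ending at n_f = 3.

For B⁴⁺ (Z = 5), the fifth line (ε-line) is the jump from n = 8 to n = 3:
E_8 = -13.6057 × 5² / 8² = -5.3147 eV
E_3 = -13.6057 × 5² / 3² = -37.7936 eV
ΔE = E_8 - E_3 = 32.4789 eV

λ = hc/E = 1239.84 eV·nm / 32.4789 eV
λ = 38.17 nm

This is the ε-line of the Paschen series in B⁴⁺.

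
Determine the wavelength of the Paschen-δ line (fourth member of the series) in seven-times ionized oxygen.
15.70 nm

The lines of a series are numbered from the longest wavelength (smallest ΔE) outward; the fourth line is the transition from n = n_f + 4 to n_f.
The Paschen series has all transitions ending at n_f = 3.

For O⁷⁺ (Z = 8), the fourth line (δ-line) is the jump from n = 7 to n = 3:
E_7 = -13.6057 × 8² / 7² = -17.7707 eV
E_3 = -13.6057 × 8² / 3² = -96.7516 eV
ΔE = E_7 - E_3 = 78.9809 eV

λ = hc/E = 1239.84 eV·nm / 78.9809 eV
λ = 15.70 nm

This is the δ-line of the Paschen series in O⁷⁺.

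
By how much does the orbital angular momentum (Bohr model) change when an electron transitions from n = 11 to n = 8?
3.164e-34 J·s (or 3ℏ)

In the Bohr model, L_n = nℏ where ℏ = 1.05457e-34 J·s.

L_11 = 11ℏ = 1.16003e-33 J·s
L_8 = 8ℏ = 8.43656e-34 J·s

ΔL = L_11 - L_8 = (11 - 8)ℏ = 3ℏ
ΔL = 3 × 1.05457e-34 J·s = 3.164e-34 J·s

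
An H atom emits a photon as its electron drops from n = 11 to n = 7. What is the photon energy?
0.165224 eV

The energy levels are E_n = -13.6057 eV / n².

Energy at n = 11: E_11 = -13.6057 / 11² = -0.112443802 eV
Energy at n = 7: E_7 = -13.6057 / 7² = -0.277667347 eV

For emission (electron falling to lower state), the photon energy is:
E_photon = E_11 - E_7 = |-0.112443802 - (-0.277667347)|
E_photon = 0.165224 eV

This energy is carried away by the emitted photon.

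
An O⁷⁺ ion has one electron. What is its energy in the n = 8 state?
-13.605700 eV

For hydrogen-like ions, the energy levels scale with Z²:
E_n = -13.6057 Z² / n² eV

For O⁷⁺ (Z = 8) at n = 8:
E_8 = -13.6057 × 8² / 8²
E_8 = -13.6057 × 64 / 64
E_8 = -870.7648 / 64
E_8 = -13.605700 eV

The energy is 64 times more negative than hydrogen at the same n due to the stronger nuclear charge.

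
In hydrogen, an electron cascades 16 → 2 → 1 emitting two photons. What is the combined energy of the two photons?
13.55255 eV

The energy levels of hydrogen are E_n = -13.6057 / n² eV.

First transition (16 → 2):
ΔE₁ = |E_2 - E_16|
ΔE₁ = |-3.40142500000 - (-0.05314726563)| = 3.34827773 eV

Second transition (2 → 1):
ΔE₂ = |E_1 - E_2|
ΔE₂ = |-13.60570000000 - (-3.40142500000)| = 10.20427500 eV

Total energy released:
E_total = ΔE₁ + ΔE₂ = 3.34827773 + 10.20427500 = 13.55255 eV

Note: This equals the direct transition 16 → 1: 13.55255 eV ✓
Energy is conserved regardless of the path taken.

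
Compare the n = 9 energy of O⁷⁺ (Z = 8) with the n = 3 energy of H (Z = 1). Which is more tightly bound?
O⁷⁺ at n = 9 (E = -10.750183 eV)

Using E_n = -13.6057 Z² / n² eV:

O⁷⁺ (Z = 8) at n = 9:
E = -13.6057 × 8² / 9² = -13.6057 × 64 / 81 = -10.750182716 eV

H (Z = 1) at n = 3:
E = -13.6057 × 1² / 3² = -13.6057 × 1 / 9 = -1.511744444 eV

Since -10.750182716 eV < -1.511744444 eV,
O⁷⁺ at n = 9 is more tightly bound (requires more energy to ionize).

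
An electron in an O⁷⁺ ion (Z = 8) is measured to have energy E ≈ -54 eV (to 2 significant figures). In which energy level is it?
n = 4

The exact energy levels follow E_n = -13.6057 Z² / n² eV with Z = 8.

The measured value (-54 eV) is reported to only 2 significant figures, so we must test candidate n values and see which one matches to that precision.

Candidate energies:
  n = 2:  E = -13.6057 × 8² / 2² = -217.69120 eV
  n = 3:  E = -13.6057 × 8² / 3² = -96.75164 eV
  n = 4:  E = -13.6057 × 8² / 4² = -54.42280 eV  ← matches
  n = 5:  E = -13.6057 × 8² / 5² = -34.83059 eV
  n = 6:  E = -13.6057 × 8² / 6² = -24.18791 eV

Checking against the measurement of -54 eV (2 sig figs), only n = 4 agrees:
E_4 = -54.42280 eV, which rounds to -54 eV ✓

Therefore n = 4.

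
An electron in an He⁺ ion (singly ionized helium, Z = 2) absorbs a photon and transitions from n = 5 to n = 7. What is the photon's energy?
1.07 eV

The energy levels of a hydrogen-like atom are E_n = -13.6057 Z² eV / n².

Energy at n = 5: E_5 = -13.6057 × 2² / 5² = -2.17691 eV
Energy at n = 7: E_7 = -13.6057 × 2² / 7² = -1.11067 eV

The excitation energy is the difference:
ΔE = E_7 - E_5
ΔE = -1.11067 - (-2.17691)
ΔE = 1.07 eV

Since this is positive, energy must be absorbed (photon absorption).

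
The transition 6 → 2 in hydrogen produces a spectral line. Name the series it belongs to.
Balmer series

The spectral series in hydrogen are named based on the final (lower) energy level:
- Lyman series: n_final = 1 (ultraviolet)
- Balmer series: n_final = 2 (visible/near-UV)
- Paschen series: n_final = 3 (infrared)
- Brackett series: n_final = 4 (infrared)
- Pfund series: n_final = 5 (far infrared)

Since this transition ends at n = 2, it belongs to the Balmer series.

For reference, this 6 → 2 line has photon energy
ΔE = 13.6057 eV × (1/2² - 1/6²) = 3.023488889 eV,
corresponding to wavelength λ = hc/ΔE = 1239.84 eV·nm / 3.023488889 eV = 410.06931 nm in the visible/near-UV region.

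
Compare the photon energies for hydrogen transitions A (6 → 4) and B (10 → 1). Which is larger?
10 → 1

Calculate the energy for each transition:

Transition 6 → 4:
ΔE₁ = |E_4 - E_6| = |-13.6057/4² - (-13.6057/6²)|
ΔE₁ = |-0.850356250000 - (-0.377936111111)| = 0.472420139 eV

Transition 10 → 1:
ΔE₂ = |E_1 - E_10| = |-13.6057/1² - (-13.6057/10²)|
ΔE₂ = |-13.605700000000 - (-0.136057000000)| = 13.469643000 eV

Since 13.469643000 eV > 0.472420139 eV, the transition 10 → 1 emits the more energetic photon.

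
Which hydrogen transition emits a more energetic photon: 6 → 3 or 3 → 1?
3 → 1

Calculate the energy for each transition:

Transition 6 → 3:
ΔE₁ = |E_3 - E_6| = |-13.6057/3² - (-13.6057/6²)|
ΔE₁ = |-1.511744444 - (-0.377936111)| = 1.133808 eV

Transition 3 → 1:
ΔE₂ = |E_1 - E_3| = |-13.6057/1² - (-13.6057/3²)|
ΔE₂ = |-13.605700000 - (-1.511744444)| = 12.093956 eV

Since 12.093956 eV > 1.133808 eV, the transition 3 → 1 emits the more energetic photon.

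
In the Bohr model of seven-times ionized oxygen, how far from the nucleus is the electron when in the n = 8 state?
0.4233 nm (or 4.2334 Å)

The Bohr radius formula is:
r_n = n² a₀ / Z

where a₀ = 0.0529177 nm is the Bohr radius.

For O⁷⁺ (Z = 8) at n = 8:
r_8 = 8² × 0.0529177 nm / 8
r_8 = 64 × 0.0529177 nm / 8
r_8 = 3.38673 nm / 8
r_8 = 0.4233 nm

The electron orbits at approximately 0.4233 nm from the nucleus.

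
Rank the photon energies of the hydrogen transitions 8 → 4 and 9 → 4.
9 → 4

Calculate the energy for each transition:

Transition 8 → 4:
ΔE₁ = |E_4 - E_8| = |-13.6057/4² - (-13.6057/8²)|
ΔE₁ = |-0.850356250000 - (-0.212589062500)| = 0.637767188 eV

Transition 9 → 4:
ΔE₂ = |E_4 - E_9| = |-13.6057/4² - (-13.6057/9²)|
ΔE₂ = |-0.850356250000 - (-0.167971604938)| = 0.682384645 eV

Since 0.682384645 eV > 0.637767188 eV, the transition 9 → 4 emits the more energetic photon.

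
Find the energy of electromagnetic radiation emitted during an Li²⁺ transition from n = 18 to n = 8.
1.535 eV

The energy levels are E_n = -13.6057 Z² eV / n².

Energy at n = 18: E_18 = -13.6057 × 3² / 18² = -0.377936 eV
Energy at n = 8: E_8 = -13.6057 × 3² / 8² = -1.913302 eV

For emission (electron falling to lower state), the photon energy is:
E_photon = E_18 - E_8 = |-0.377936 - (-1.913302)|
E_photon = 1.535 eV

This energy is carried away by the emitted photon.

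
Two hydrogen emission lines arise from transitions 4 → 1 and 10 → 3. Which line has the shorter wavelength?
4 → 1

Calculate the energy for each transition:

Transition 4 → 1:
ΔE₁ = |E_1 - E_4| = |-13.6057/1² - (-13.6057/4²)|
ΔE₁ = |-13.60570000000 - (-0.85035625000)| = 12.75534375 eV

Transition 10 → 3:
ΔE₂ = |E_3 - E_10| = |-13.6057/3² - (-13.6057/10²)|
ΔE₂ = |-1.51174444444 - (-0.13605700000)| = 1.37568744 eV

Since 12.75534375 eV > 1.37568744 eV, the transition 4 → 1 emits the more energetic photon.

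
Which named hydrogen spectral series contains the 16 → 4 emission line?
Brackett series

The spectral series in hydrogen are named based on the final (lower) energy level:
- Lyman series: n_final = 1 (ultraviolet)
- Balmer series: n_final = 2 (visible/near-UV)
- Paschen series: n_final = 3 (infrared)
- Brackett series: n_final = 4 (infrared)
- Pfund series: n_final = 5 (far infrared)

Since this transition ends at n = 4, it belongs to the Brackett series.

For reference, this 16 → 4 line has photon energy
ΔE = 13.6057 eV × (1/4² - 1/16²) = 0.797208984 eV,
corresponding to wavelength λ = hc/ΔE = 1239.84 eV·nm / 0.797208984 eV = 1555.226 nm in the infrared region.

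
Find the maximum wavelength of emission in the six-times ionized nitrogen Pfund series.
152.16 nm

The longest wavelength corresponds to the smallest energy transition in the series.
The Pfund series has all transitions ending at n_f = 5.

For N⁶⁺ (Z = 7), the first line (α-line) is the jump from n = 6 to n = 5:
E_6 = -13.6057 × 7² / 6² = -18.518869 eV
E_5 = -13.6057 × 7² / 5² = -26.667172 eV
ΔE = E_6 - E_5 = 8.148303 eV

λ = hc/E = 1239.84 eV·nm / 8.148303 eV
λ = 152.16 nm

This is the α-line of the Pfund series in N⁶⁺.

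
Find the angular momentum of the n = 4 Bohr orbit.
4.22e-34 J·s (or 4ℏ)

In the Bohr model, angular momentum is quantized:
L = nℏ

where ℏ = h/(2π) = 1.0546e-34 J·s

For n = 4:
L = 4 × 1.0546e-34 J·s
L = 4.22e-34 J·s

This can also be written as L = 4ℏ.
The angular momentum is an integer multiple of the reduced Planck constant.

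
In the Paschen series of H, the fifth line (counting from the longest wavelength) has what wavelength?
954.34 nm

The lines of a series are numbered from the longest wavelength (smallest ΔE) outward; the fifth line is the transition from n = n_f + 5 to n_f.
The Paschen series has all transitions ending at n_f = 3.

For H, the fifth line (ε-line) is the jump from n = 8 to n = 3:
E_8 = -13.6057 / 8² = -0.212589 eV
E_3 = -13.6057 / 3² = -1.511744 eV
ΔE = E_8 - E_3 = 1.299155 eV

λ = hc/E = 1239.84 eV·nm / 1.299155 eV
λ = 954.34 nm

This is the ε-line of the Paschen series in H.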